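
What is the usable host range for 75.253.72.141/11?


Network: 75.224.0.0
Broadcast: 75.255.255.255
First usable = network + 1
Last usable = broadcast - 1
Range: 75.224.0.1 to 75.255.255.254


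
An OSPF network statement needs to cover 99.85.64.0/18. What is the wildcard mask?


Subnet mask: 255.255.192.0
Wildcard = 255.255.255.255 - subnet mask
255 - 255 = 0
255 - 255 = 0
255 - 192 = 63
255 - 0 = 255
Wildcard: 0.0.63.255


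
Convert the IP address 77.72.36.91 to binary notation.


77 = 01001101
72 = 01001000
36 = 00100100
91 = 01011011
Binary: 01001101.01001000.00100100.01011011


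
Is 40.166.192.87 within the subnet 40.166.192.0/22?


Subnet network: 40.166.192.0
Test IP AND mask: 40.166.192.0
Yes, 40.166.192.87 is in 40.166.192.0/22


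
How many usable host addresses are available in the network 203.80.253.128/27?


Host bits = 32 - 27 = 5
Total addresses = 2^5 = 32
Usable = total - 2 (network and broadcast)
Usable hosts: 30


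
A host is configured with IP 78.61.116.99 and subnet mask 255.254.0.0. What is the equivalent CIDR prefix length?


Binary: 11111111.11111110.00000000.00000000
Count leading 1s
Prefix: /15


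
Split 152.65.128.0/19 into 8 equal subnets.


New prefix = 19 + 3 = 22
Each subnet has 1024 addresses
  152.65.128.0/22
  152.65.132.0/22
  152.65.136.0/22
  152.65.140.0/22
  152.65.144.0/22
  152.65.148.0/22
  152.65.152.0/22
  152.65.156.0/22
Subnets: 152.65.128.0/22, 152.65.132.0/22, 152.65.136.0/22, 152.65.140.0/22, 152.65.144.0/22, 152.65.148.0/22, 152.65.152.0/22, 152.65.156.0/22


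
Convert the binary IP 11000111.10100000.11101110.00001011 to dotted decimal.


11000111 = 199
10100000 = 160
11101110 = 238
00001011 = 11
IP: 199.160.238.11


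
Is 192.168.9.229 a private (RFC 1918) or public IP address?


RFC 1918 private ranges:
  10.0.0.0/8 (10.0.0.0 - 10.255.255.255)
  172.16.0.0/12 (172.16.0.0 - 172.31.255.255)
  192.168.0.0/16 (192.168.0.0 - 192.168.255.255)
Private (in 192.168.0.0/16)


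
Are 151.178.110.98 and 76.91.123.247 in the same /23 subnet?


Mask: 255.255.254.0
151.178.110.98 AND mask = 151.178.110.0
76.91.123.247 AND mask = 76.91.122.0
No, different subnets (151.178.110.0 vs 76.91.122.0)


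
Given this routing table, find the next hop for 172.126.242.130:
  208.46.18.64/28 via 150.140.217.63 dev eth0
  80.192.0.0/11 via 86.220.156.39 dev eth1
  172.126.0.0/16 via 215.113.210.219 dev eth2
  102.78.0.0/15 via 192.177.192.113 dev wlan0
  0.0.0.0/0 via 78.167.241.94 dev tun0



Longest prefix match for 172.126.242.130:
  /28 208.46.18.64: no
  /11 80.192.0.0: no
  /16 172.126.0.0: MATCH
  /15 102.78.0.0: no
  /0 0.0.0.0: MATCH
Selected: next-hop 215.113.210.219 via eth2 (matched /16)


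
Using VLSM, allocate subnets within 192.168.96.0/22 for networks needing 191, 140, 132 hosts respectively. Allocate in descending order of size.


191 hosts -> /24 (254 usable): 192.168.96.0/24
140 hosts -> /24 (254 usable): 192.168.97.0/24
132 hosts -> /24 (254 usable): 192.168.98.0/24
Allocation: 192.168.96.0/24 (191 hosts, 254 usable); 192.168.97.0/24 (140 hosts, 254 usable); 192.168.98.0/24 (132 hosts, 254 usable)


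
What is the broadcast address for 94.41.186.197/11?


Network: 94.32.0.0/11
Host bits = 21
Set all host bits to 1:
Broadcast: 94.63.255.255


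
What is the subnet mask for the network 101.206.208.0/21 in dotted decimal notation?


/21 means 21 network bits, 11 host bits
Binary: 11111111111111111111100000000000
Mask: 255.255.248.0


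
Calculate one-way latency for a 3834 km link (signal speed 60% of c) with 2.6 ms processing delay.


Speed = 0.6 * 3e5 km/s = 180000 km/s
Propagation delay = 3834 / 180000 = 0.0213 s = 21.3 ms
Processing delay = 2.6 ms
Total one-way latency = 23.9 ms


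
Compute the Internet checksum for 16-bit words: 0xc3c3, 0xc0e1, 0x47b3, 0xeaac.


Sum all words (with carry folding):
+ 0xc3c3 = 0xc3c3
+ 0xc0e1 = 0x84a5
+ 0x47b3 = 0xcc58
+ 0xeaac = 0xb705
One's complement: ~0xb705
Checksum = 0x48fa


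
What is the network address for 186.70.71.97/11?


IP:   10111010.01000110.01000111.01100001
Mask: 11111111.11100000.00000000.00000000
AND operation:
Net:  10111010.01000000.00000000.00000000
Network: 186.64.0.0/11


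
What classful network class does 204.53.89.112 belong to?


First octet: 204
Binary: 11001100
110xxxxx -> Class C (192-223)
Class C, default mask 255.255.255.0 (/24)


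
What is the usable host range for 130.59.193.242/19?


Network: 130.59.192.0
Broadcast: 130.59.223.255
First usable = network + 1
Last usable = broadcast - 1
Range: 130.59.192.1 to 130.59.223.254


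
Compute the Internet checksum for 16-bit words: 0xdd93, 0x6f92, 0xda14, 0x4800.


Sum all words (with carry folding):
+ 0xdd93 = 0xdd93
+ 0x6f92 = 0x4d26
+ 0xda14 = 0x273b
+ 0x4800 = 0x6f3b
One's complement: ~0x6f3b
Checksum = 0x90c4


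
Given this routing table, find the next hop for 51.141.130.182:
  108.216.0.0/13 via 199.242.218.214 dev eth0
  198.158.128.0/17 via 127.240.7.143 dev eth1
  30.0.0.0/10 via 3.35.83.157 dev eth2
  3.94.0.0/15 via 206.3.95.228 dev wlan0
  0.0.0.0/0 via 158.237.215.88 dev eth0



Longest prefix match for 51.141.130.182:
  /13 108.216.0.0: no
  /17 198.158.128.0: no
  /10 30.0.0.0: no
  /15 3.94.0.0: no
  /0 0.0.0.0: MATCH
Selected: next-hop 158.237.215.88 via eth0 (matched /0)


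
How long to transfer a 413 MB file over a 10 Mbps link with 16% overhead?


Effective throughput = 10 * (1 - 16/100) = 8.4 Mbps
File size in Mb = 413 * 8 = 3304 Mb
Time = 3304 / 8.4
Time = 393.3333 seconds


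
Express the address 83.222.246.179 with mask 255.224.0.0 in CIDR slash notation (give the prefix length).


Binary: 11111111.11100000.00000000.00000000
Count leading 1s
Prefix: /11


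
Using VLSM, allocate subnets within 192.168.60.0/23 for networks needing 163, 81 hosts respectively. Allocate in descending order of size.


163 hosts -> /24 (254 usable): 192.168.60.0/24
81 hosts -> /25 (126 usable): 192.168.61.0/25
Allocation: 192.168.60.0/24 (163 hosts, 254 usable); 192.168.61.0/25 (81 hosts, 126 usable)


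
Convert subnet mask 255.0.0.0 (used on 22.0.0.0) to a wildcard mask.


Subnet mask: 255.0.0.0
Wildcard = 255.255.255.255 - subnet mask
255 - 255 = 0
255 - 0 = 255
255 - 0 = 255
255 - 0 = 255
Wildcard: 0.255.255.255


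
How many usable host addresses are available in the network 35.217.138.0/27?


Host bits = 32 - 27 = 5
Total addresses = 2^5 = 32
Usable = total - 2 (network and broadcast)
Usable hosts: 30


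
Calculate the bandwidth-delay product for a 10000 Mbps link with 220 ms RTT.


BDP = bandwidth * RTT
= 10000 Mbps * 220 ms
= 10000 * 1e6 * 220 / 1000 bits
= 2200000000 bits
= 275000000 bytes
= 268554.6875 KB
BDP = 2200000000 bits (275000000 bytes)


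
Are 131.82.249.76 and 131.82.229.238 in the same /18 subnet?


Mask: 255.255.192.0
131.82.249.76 AND mask = 131.82.192.0
131.82.229.238 AND mask = 131.82.192.0
Yes, same subnet (131.82.192.0)


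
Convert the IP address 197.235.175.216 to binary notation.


197 = 11000101
235 = 11101011
175 = 10101111
216 = 11011000
Binary: 11000101.11101011.10101111.11011000


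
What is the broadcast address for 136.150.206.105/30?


Network: 136.150.206.104/30
Host bits = 2
Set all host bits to 1:
Broadcast: 136.150.206.107


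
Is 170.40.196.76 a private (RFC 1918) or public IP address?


RFC 1918 private ranges:
  10.0.0.0/8 (10.0.0.0 - 10.255.255.255)
  172.16.0.0/12 (172.16.0.0 - 172.31.255.255)
  192.168.0.0/16 (192.168.0.0 - 192.168.255.255)
Public (not in any RFC 1918 range)


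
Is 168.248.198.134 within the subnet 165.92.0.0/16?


Subnet network: 165.92.0.0
Test IP AND mask: 168.248.0.0
No, 168.248.198.134 is not in 165.92.0.0/16


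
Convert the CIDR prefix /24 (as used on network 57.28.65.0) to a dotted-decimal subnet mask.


/24 means 24 network bits, 8 host bits
Binary: 11111111111111111111111100000000
Mask: 255.255.255.0


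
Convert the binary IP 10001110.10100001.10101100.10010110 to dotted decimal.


10001110 = 142
10100001 = 161
10101100 = 172
10010110 = 150
IP: 142.161.172.150


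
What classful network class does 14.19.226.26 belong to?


First octet: 14
Binary: 00001110
0xxxxxxx -> Class A (1-126)
Class A, default mask 255.0.0.0 (/8)


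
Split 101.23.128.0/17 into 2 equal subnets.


New prefix = 17 + 1 = 18
Each subnet has 16384 addresses
  101.23.128.0/18
  101.23.192.0/18
Subnets: 101.23.128.0/18, 101.23.192.0/18


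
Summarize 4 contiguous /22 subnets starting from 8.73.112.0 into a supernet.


Original prefix: /22
Number of subnets: 4 = 2^2
New prefix = 22 - 2 = 20
Supernet: 8.73.112.0/20


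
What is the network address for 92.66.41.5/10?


IP:   01011100.01000010.00101001.00000101
Mask: 11111111.11000000.00000000.00000000
AND operation:
Net:  01011100.01000000.00000000.00000000
Network: 92.64.0.0/10


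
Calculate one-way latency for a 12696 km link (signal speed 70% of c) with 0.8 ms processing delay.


Speed = 0.7 * 3e5 km/s = 210000 km/s
Propagation delay = 12696 / 210000 = 0.0605 s = 60.4571 ms
Processing delay = 0.8 ms
Total one-way latency = 61.2571 ms


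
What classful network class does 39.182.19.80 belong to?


First octet: 39
Binary: 00100111
0xxxxxxx -> Class A (1-126)
Class A, default mask 255.0.0.0 (/8)


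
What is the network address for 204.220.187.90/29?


IP:   11001100.11011100.10111011.01011010
Mask: 11111111.11111111.11111111.11111000
AND operation:
Net:  11001100.11011100.10111011.01011000
Network: 204.220.187.88/29


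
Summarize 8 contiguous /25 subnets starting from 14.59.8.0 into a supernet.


Original prefix: /25
Number of subnets: 8 = 2^3
New prefix = 25 - 3 = 22
Supernet: 14.59.8.0/22


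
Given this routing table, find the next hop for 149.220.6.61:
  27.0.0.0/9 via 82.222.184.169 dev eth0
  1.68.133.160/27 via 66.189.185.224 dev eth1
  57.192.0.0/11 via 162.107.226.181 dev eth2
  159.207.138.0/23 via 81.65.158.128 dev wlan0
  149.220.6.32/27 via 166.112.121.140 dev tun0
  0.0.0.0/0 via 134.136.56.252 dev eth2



Longest prefix match for 149.220.6.61:
  /9 27.0.0.0: no
  /27 1.68.133.160: no
  /11 57.192.0.0: no
  /23 159.207.138.0: no
  /27 149.220.6.32: MATCH
  /0 0.0.0.0: MATCH
Selected: next-hop 166.112.121.140 via tun0 (matched /27)


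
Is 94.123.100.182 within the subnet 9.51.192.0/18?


Subnet network: 9.51.192.0
Test IP AND mask: 94.123.64.0
No, 94.123.100.182 is not in 9.51.192.0/18


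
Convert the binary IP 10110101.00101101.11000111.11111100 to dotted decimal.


10110101 = 181
00101101 = 45
11000111 = 199
11111100 = 252
IP: 181.45.199.252


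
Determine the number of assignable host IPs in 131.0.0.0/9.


Host bits = 32 - 9 = 23
Total addresses = 2^23 = 8388608
Usable = total - 2 (network and broadcast)
Usable hosts: 8388606


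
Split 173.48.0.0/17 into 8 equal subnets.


New prefix = 17 + 3 = 20
Each subnet has 4096 addresses
  173.48.0.0/20
  173.48.16.0/20
  173.48.32.0/20
  173.48.48.0/20
  173.48.64.0/20
  173.48.80.0/20
  173.48.96.0/20
  173.48.112.0/20
Subnets: 173.48.0.0/20, 173.48.16.0/20, 173.48.32.0/20, 173.48.48.0/20, 173.48.64.0/20, 173.48.80.0/20, 173.48.96.0/20, 173.48.112.0/20


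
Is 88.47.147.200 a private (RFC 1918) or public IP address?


RFC 1918 private ranges:
  10.0.0.0/8 (10.0.0.0 - 10.255.255.255)
  172.16.0.0/12 (172.16.0.0 - 172.31.255.255)
  192.168.0.0/16 (192.168.0.0 - 192.168.255.255)
Public (not in any RFC 1918 range)


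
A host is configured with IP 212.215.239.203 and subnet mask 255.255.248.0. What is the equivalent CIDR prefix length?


Binary: 11111111.11111111.11111000.00000000
Count leading 1s
Prefix: /21


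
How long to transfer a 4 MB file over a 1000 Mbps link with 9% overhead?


Effective throughput = 1000 * (1 - 9/100) = 910 Mbps
File size in Mb = 4 * 8 = 32 Mb
Time = 32 / 910
Time = 0.0352 seconds


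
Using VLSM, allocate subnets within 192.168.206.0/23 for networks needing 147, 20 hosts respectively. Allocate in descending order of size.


147 hosts -> /24 (254 usable): 192.168.206.0/24
20 hosts -> /27 (30 usable): 192.168.207.0/27
Allocation: 192.168.206.0/24 (147 hosts, 254 usable); 192.168.207.0/27 (20 hosts, 30 usable)


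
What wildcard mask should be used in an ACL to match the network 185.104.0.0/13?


Subnet mask: 255.248.0.0
Wildcard = 255.255.255.255 - subnet mask
255 - 255 = 0
255 - 248 = 7
255 - 0 = 255
255 - 0 = 255
Wildcard: 0.7.255.255


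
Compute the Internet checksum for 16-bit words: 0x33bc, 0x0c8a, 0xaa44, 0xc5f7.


Sum all words (with carry folding):
+ 0x33bc = 0x33bc
+ 0x0c8a = 0x4046
+ 0xaa44 = 0xea8a
+ 0xc5f7 = 0xb082
One's complement: ~0xb082
Checksum = 0x4f7d


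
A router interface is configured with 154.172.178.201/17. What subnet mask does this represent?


/17 means 17 network bits, 15 host bits
Binary: 11111111111111111000000000000000
Mask: 255.255.128.0


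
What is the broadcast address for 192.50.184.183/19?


Network: 192.50.160.0/19
Host bits = 13
Set all host bits to 1:
Broadcast: 192.50.191.255


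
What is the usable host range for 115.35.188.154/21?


Network: 115.35.184.0
Broadcast: 115.35.191.255
First usable = network + 1
Last usable = broadcast - 1
Range: 115.35.184.1 to 115.35.191.254


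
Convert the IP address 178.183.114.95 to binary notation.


178 = 10110010
183 = 10110111
114 = 01110010
95 = 01011111
Binary: 10110010.10110111.01110010.01011111


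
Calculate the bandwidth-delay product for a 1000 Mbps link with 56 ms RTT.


BDP = bandwidth * RTT
= 1000 Mbps * 56 ms
= 1000 * 1e6 * 56 / 1000 bits
= 56000000 bits
= 7000000 bytes
= 6835.9375 KB
BDP = 56000000 bits (7000000 bytes)


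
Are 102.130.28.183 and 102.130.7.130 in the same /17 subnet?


Mask: 255.255.128.0
102.130.28.183 AND mask = 102.130.0.0
102.130.7.130 AND mask = 102.130.0.0
Yes, same subnet (102.130.0.0)


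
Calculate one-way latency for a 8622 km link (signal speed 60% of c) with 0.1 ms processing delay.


Speed = 0.6 * 3e5 km/s = 180000 km/s
Propagation delay = 8622 / 180000 = 0.0479 s = 47.9 ms
Processing delay = 0.1 ms
Total one-way latency = 48 ms


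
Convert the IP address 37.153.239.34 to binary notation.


37 = 00100101
153 = 10011001
239 = 11101111
34 = 00100010
Binary: 00100101.10011001.11101111.00100010


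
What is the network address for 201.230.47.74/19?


IP:   11001001.11100110.00101111.01001010
Mask: 11111111.11111111.11100000.00000000
AND operation:
Net:  11001001.11100110.00100000.00000000
Network: 201.230.32.0/19


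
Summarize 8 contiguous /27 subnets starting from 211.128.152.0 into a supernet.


Original prefix: /27
Number of subnets: 8 = 2^3
New prefix = 27 - 3 = 24
Supernet: 211.128.152.0/24


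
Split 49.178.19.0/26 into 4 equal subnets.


New prefix = 26 + 2 = 28
Each subnet has 16 addresses
  49.178.19.0/28
  49.178.19.16/28
  49.178.19.32/28
  49.178.19.48/28
Subnets: 49.178.19.0/28, 49.178.19.16/28, 49.178.19.32/28, 49.178.19.48/28


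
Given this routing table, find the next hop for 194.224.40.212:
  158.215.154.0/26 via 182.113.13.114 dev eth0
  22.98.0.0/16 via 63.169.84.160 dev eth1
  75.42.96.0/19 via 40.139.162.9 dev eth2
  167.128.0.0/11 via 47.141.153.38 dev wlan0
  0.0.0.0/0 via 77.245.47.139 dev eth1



Longest prefix match for 194.224.40.212:
  /26 158.215.154.0: no
  /16 22.98.0.0: no
  /19 75.42.96.0: no
  /11 167.128.0.0: no
  /0 0.0.0.0: MATCH
Selected: next-hop 77.245.47.139 via eth1 (matched /0)


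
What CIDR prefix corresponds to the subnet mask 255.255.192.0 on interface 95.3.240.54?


Binary: 11111111.11111111.11000000.00000000
Count leading 1s
Prefix: /18


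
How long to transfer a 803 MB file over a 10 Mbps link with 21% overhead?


Effective throughput = 10 * (1 - 21/100) = 7.9 Mbps
File size in Mb = 803 * 8 = 6424 Mb
Time = 6424 / 7.9
Time = 813.1646 seconds


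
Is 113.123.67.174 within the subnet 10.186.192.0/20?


Subnet network: 10.186.192.0
Test IP AND mask: 113.123.64.0
No, 113.123.67.174 is not in 10.186.192.0/20


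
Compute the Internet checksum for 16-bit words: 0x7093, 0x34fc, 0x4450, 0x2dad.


Sum all words (with carry folding):
+ 0x7093 = 0x7093
+ 0x34fc = 0xa58f
+ 0x4450 = 0xe9df
+ 0x2dad = 0x178d
One's complement: ~0x178d
Checksum = 0xe872


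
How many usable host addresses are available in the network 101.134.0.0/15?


Host bits = 32 - 15 = 17
Total addresses = 2^17 = 131072
Usable = total - 2 (network and broadcast)
Usable hosts: 131070


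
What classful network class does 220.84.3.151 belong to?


First octet: 220
Binary: 11011100
110xxxxx -> Class C (192-223)
Class C, default mask 255.255.255.0 (/24)


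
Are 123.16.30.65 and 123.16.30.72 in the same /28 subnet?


Mask: 255.255.255.240
123.16.30.65 AND mask = 123.16.30.64
123.16.30.72 AND mask = 123.16.30.64
Yes, same subnet (123.16.30.64)


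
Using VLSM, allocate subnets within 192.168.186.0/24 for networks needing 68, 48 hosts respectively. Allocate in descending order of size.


68 hosts -> /25 (126 usable): 192.168.186.0/25
48 hosts -> /26 (62 usable): 192.168.186.128/26
Allocation: 192.168.186.0/25 (68 hosts, 126 usable); 192.168.186.128/26 (48 hosts, 62 usable)


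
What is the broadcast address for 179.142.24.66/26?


Network: 179.142.24.64/26
Host bits = 6
Set all host bits to 1:
Broadcast: 179.142.24.127


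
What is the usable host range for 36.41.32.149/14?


Network: 36.40.0.0
Broadcast: 36.43.255.255
First usable = network + 1
Last usable = broadcast - 1
Range: 36.40.0.1 to 36.43.255.254


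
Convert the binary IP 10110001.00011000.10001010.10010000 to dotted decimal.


10110001 = 177
00011000 = 24
10001010 = 138
10010000 = 144
IP: 177.24.138.144


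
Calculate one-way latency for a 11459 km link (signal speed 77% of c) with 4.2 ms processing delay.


Speed = 0.77 * 3e5 km/s = 231000 km/s
Propagation delay = 11459 / 231000 = 0.0496 s = 49.6061 ms
Processing delay = 4.2 ms
Total one-way latency = 53.8061 ms


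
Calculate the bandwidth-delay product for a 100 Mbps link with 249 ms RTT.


BDP = bandwidth * RTT
= 100 Mbps * 249 ms
= 100 * 1e6 * 249 / 1000 bits
= 24900000 bits
= 3112500 bytes
= 3039.5508 KB
BDP = 24900000 bits (3112500 bytes)


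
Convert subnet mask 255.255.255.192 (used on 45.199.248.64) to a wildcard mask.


Subnet mask: 255.255.255.192
Wildcard = 255.255.255.255 - subnet mask
255 - 255 = 0
255 - 255 = 0
255 - 255 = 0
255 - 192 = 63
Wildcard: 0.0.0.63


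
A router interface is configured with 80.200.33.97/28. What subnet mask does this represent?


/28 means 28 network bits, 4 host bits
Binary: 11111111111111111111111111110000
Mask: 255.255.255.240


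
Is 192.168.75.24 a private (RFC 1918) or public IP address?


RFC 1918 private ranges:
  10.0.0.0/8 (10.0.0.0 - 10.255.255.255)
  172.16.0.0/12 (172.16.0.0 - 172.31.255.255)
  192.168.0.0/16 (192.168.0.0 - 192.168.255.255)
Private (in 192.168.0.0/16)


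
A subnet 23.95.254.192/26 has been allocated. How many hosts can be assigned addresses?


Host bits = 32 - 26 = 6
Total addresses = 2^6 = 64
Usable = total - 2 (network and broadcast)
Usable hosts: 62


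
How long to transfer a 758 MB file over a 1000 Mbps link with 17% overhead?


Effective throughput = 1000 * (1 - 17/100) = 830 Mbps
File size in Mb = 758 * 8 = 6064 Mb
Time = 6064 / 830
Time = 7.306 seconds


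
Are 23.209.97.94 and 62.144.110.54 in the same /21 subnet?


Mask: 255.255.248.0
23.209.97.94 AND mask = 23.209.96.0
62.144.110.54 AND mask = 62.144.104.0
No, different subnets (23.209.96.0 vs 62.144.104.0)


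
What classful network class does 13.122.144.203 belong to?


First octet: 13
Binary: 00001101
0xxxxxxx -> Class A (1-126)
Class A, default mask 255.0.0.0 (/8)


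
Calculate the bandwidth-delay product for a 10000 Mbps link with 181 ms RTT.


BDP = bandwidth * RTT
= 10000 Mbps * 181 ms
= 10000 * 1e6 * 181 / 1000 bits
= 1810000000 bits
= 226250000 bytes
= 220947.2656 KB
BDP = 1810000000 bits (226250000 bytes)


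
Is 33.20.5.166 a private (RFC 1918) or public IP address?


RFC 1918 private ranges:
  10.0.0.0/8 (10.0.0.0 - 10.255.255.255)
  172.16.0.0/12 (172.16.0.0 - 172.31.255.255)
  192.168.0.0/16 (192.168.0.0 - 192.168.255.255)
Public (not in any RFC 1918 range)


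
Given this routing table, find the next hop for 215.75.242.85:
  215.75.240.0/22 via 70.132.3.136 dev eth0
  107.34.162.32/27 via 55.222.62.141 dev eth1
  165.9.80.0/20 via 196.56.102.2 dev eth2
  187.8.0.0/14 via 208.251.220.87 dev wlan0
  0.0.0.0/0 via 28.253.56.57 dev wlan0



Longest prefix match for 215.75.242.85:
  /22 215.75.240.0: MATCH
  /27 107.34.162.32: no
  /20 165.9.80.0: no
  /14 187.8.0.0: no
  /0 0.0.0.0: MATCH
Selected: next-hop 70.132.3.136 via eth0 (matched /22)


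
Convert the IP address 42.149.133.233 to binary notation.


42 = 00101010
149 = 10010101
133 = 10000101
233 = 11101001
Binary: 00101010.10010101.10000101.11101001


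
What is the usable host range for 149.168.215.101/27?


Network: 149.168.215.96
Broadcast: 149.168.215.127
First usable = network + 1
Last usable = broadcast - 1
Range: 149.168.215.97 to 149.168.215.126


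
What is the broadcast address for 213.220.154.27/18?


Network: 213.220.128.0/18
Host bits = 14
Set all host bits to 1:
Broadcast: 213.220.191.255


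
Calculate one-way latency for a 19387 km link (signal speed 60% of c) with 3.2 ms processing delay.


Speed = 0.6 * 3e5 km/s = 180000 km/s
Propagation delay = 19387 / 180000 = 0.1077 s = 107.7056 ms
Processing delay = 3.2 ms
Total one-way latency = 110.9056 ms


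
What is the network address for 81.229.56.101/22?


IP:   01010001.11100101.00111000.01100101
Mask: 11111111.11111111.11111100.00000000
AND operation:
Net:  01010001.11100101.00111000.00000000
Network: 81.229.56.0/22


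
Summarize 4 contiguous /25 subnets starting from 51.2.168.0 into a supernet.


Original prefix: /25
Number of subnets: 4 = 2^2
New prefix = 25 - 2 = 23
Supernet: 51.2.168.0/23


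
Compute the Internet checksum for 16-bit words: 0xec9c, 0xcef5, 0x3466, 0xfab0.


Sum all words (with carry folding):
+ 0xec9c = 0xec9c
+ 0xcef5 = 0xbb92
+ 0x3466 = 0xeff8
+ 0xfab0 = 0xeaa9
One's complement: ~0xeaa9
Checksum = 0x1556


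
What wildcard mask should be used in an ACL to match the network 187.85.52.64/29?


Subnet mask: 255.255.255.248
Wildcard = 255.255.255.255 - subnet mask
255 - 255 = 0
255 - 255 = 0
255 - 255 = 0
255 - 248 = 7
Wildcard: 0.0.0.7


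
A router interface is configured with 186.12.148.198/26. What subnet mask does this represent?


/26 means 26 network bits, 6 host bits
Binary: 11111111111111111111111111000000
Mask: 255.255.255.192


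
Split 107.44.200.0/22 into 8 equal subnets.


New prefix = 22 + 3 = 25
Each subnet has 128 addresses
  107.44.200.0/25
  107.44.200.128/25
  107.44.201.0/25
  107.44.201.128/25
  107.44.202.0/25
  107.44.202.128/25
  107.44.203.0/25
  107.44.203.128/25
Subnets: 107.44.200.0/25, 107.44.200.128/25, 107.44.201.0/25, 107.44.201.128/25, 107.44.202.0/25, 107.44.202.128/25, 107.44.203.0/25, 107.44.203.128/25


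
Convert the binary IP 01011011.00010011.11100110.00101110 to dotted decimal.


01011011 = 91
00010011 = 19
11100110 = 230
00101110 = 46
IP: 91.19.230.46


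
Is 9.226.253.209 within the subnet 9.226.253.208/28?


Subnet network: 9.226.253.208
Test IP AND mask: 9.226.253.208
Yes, 9.226.253.209 is in 9.226.253.208/28


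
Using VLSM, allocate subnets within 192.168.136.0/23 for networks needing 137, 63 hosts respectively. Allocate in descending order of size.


137 hosts -> /24 (254 usable): 192.168.136.0/24
63 hosts -> /25 (126 usable): 192.168.137.0/25
Allocation: 192.168.136.0/24 (137 hosts, 254 usable); 192.168.137.0/25 (63 hosts, 126 usable)


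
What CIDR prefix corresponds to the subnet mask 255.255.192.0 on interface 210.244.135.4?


Binary: 11111111.11111111.11000000.00000000
Count leading 1s
Prefix: /18


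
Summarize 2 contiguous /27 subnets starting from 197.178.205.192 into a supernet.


Original prefix: /27
Number of subnets: 2 = 2^1
New prefix = 27 - 1 = 26
Supernet: 197.178.205.192/26


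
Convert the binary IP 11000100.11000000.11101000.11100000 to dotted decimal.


11000100 = 196
11000000 = 192
11101000 = 232
11100000 = 224
IP: 196.192.232.224


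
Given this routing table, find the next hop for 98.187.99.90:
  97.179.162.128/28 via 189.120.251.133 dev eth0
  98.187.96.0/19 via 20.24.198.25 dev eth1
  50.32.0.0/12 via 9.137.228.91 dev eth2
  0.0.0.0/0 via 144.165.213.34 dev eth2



Longest prefix match for 98.187.99.90:
  /28 97.179.162.128: no
  /19 98.187.96.0: MATCH
  /12 50.32.0.0: no
  /0 0.0.0.0: MATCH
Selected: next-hop 20.24.198.25 via eth1 (matched /19)


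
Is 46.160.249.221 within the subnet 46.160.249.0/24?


Subnet network: 46.160.249.0
Test IP AND mask: 46.160.249.0
Yes, 46.160.249.221 is in 46.160.249.0/24


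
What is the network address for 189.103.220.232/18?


IP:   10111101.01100111.11011100.11101000
Mask: 11111111.11111111.11000000.00000000
AND operation:
Net:  10111101.01100111.11000000.00000000
Network: 189.103.192.0/18


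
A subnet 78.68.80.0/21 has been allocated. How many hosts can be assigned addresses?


Host bits = 32 - 21 = 11
Total addresses = 2^11 = 2048
Usable = total - 2 (network and broadcast)
Usable hosts: 2046


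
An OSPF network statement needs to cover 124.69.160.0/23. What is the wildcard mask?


Subnet mask: 255.255.254.0
Wildcard = 255.255.255.255 - subnet mask
255 - 255 = 0
255 - 255 = 0
255 - 254 = 1
255 - 0 = 255
Wildcard: 0.0.1.255


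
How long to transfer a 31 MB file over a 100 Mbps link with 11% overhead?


Effective throughput = 100 * (1 - 11/100) = 89 Mbps
File size in Mb = 31 * 8 = 248 Mb
Time = 248 / 89
Time = 2.7865 seconds


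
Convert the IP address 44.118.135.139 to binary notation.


44 = 00101100
118 = 01110110
135 = 10000111
139 = 10001011
Binary: 00101100.01110110.10000111.10001011


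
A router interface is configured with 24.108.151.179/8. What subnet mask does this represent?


/8 means 8 network bits, 24 host bits
Binary: 11111111000000000000000000000000
Mask: 255.0.0.0


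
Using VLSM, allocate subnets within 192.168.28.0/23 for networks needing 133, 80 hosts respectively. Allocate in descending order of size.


133 hosts -> /24 (254 usable): 192.168.28.0/24
80 hosts -> /25 (126 usable): 192.168.29.0/25
Allocation: 192.168.28.0/24 (133 hosts, 254 usable); 192.168.29.0/25 (80 hosts, 126 usable)


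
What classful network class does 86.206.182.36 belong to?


First octet: 86
Binary: 01010110
0xxxxxxx -> Class A (1-126)
Class A, default mask 255.0.0.0 (/8)


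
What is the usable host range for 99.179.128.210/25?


Network: 99.179.128.128
Broadcast: 99.179.128.255
First usable = network + 1
Last usable = broadcast - 1
Range: 99.179.128.129 to 99.179.128.254


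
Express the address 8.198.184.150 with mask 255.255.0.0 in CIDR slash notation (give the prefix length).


Binary: 11111111.11111111.00000000.00000000
Count leading 1s
Prefix: /16


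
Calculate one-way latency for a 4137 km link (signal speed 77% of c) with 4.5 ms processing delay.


Speed = 0.77 * 3e5 km/s = 231000 km/s
Propagation delay = 4137 / 231000 = 0.0179 s = 17.9091 ms
Processing delay = 4.5 ms
Total one-way latency = 22.4091 ms


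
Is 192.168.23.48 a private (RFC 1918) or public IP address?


RFC 1918 private ranges:
  10.0.0.0/8 (10.0.0.0 - 10.255.255.255)
  172.16.0.0/12 (172.16.0.0 - 172.31.255.255)
  192.168.0.0/16 (192.168.0.0 - 192.168.255.255)
Private (in 192.168.0.0/16)


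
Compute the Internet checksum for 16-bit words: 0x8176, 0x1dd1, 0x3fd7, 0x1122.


Sum all words (with carry folding):
+ 0x8176 = 0x8176
+ 0x1dd1 = 0x9f47
+ 0x3fd7 = 0xdf1e
+ 0x1122 = 0xf040
One's complement: ~0xf040
Checksum = 0x0fbf


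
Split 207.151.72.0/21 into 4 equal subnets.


New prefix = 21 + 2 = 23
Each subnet has 512 addresses
  207.151.72.0/23
  207.151.74.0/23
  207.151.76.0/23
  207.151.78.0/23
Subnets: 207.151.72.0/23, 207.151.74.0/23, 207.151.76.0/23, 207.151.78.0/23


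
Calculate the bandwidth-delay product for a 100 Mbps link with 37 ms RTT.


BDP = bandwidth * RTT
= 100 Mbps * 37 ms
= 100 * 1e6 * 37 / 1000 bits
= 3700000 bits
= 462500 bytes
= 451.6602 KB
BDP = 3700000 bits (462500 bytes)


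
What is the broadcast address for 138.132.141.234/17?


Network: 138.132.128.0/17
Host bits = 15
Set all host bits to 1:
Broadcast: 138.132.255.255


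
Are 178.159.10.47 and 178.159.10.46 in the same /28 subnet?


Mask: 255.255.255.240
178.159.10.47 AND mask = 178.159.10.32
178.159.10.46 AND mask = 178.159.10.32
Yes, same subnet (178.159.10.32)


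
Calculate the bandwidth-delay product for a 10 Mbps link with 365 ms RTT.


BDP = bandwidth * RTT
= 10 Mbps * 365 ms
= 10 * 1e6 * 365 / 1000 bits
= 3650000 bits
= 456250 bytes
= 445.5566 KB
BDP = 3650000 bits (456250 bytes)


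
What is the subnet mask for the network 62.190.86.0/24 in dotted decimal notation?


/24 means 24 network bits, 8 host bits
Binary: 11111111111111111111111100000000
Mask: 255.255.255.0


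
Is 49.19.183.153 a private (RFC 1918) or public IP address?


RFC 1918 private ranges:
  10.0.0.0/8 (10.0.0.0 - 10.255.255.255)
  172.16.0.0/12 (172.16.0.0 - 172.31.255.255)
  192.168.0.0/16 (192.168.0.0 - 192.168.255.255)
Public (not in any RFC 1918 range)


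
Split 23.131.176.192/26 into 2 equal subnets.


New prefix = 26 + 1 = 27
Each subnet has 32 addresses
  23.131.176.192/27
  23.131.176.224/27
Subnets: 23.131.176.192/27, 23.131.176.224/27


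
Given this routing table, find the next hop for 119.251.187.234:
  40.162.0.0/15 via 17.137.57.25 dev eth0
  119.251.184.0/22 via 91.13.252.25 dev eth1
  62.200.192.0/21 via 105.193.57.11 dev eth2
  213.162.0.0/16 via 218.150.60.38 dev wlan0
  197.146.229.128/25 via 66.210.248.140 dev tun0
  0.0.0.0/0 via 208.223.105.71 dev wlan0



Longest prefix match for 119.251.187.234:
  /15 40.162.0.0: no
  /22 119.251.184.0: MATCH
  /21 62.200.192.0: no
  /16 213.162.0.0: no
  /25 197.146.229.128: no
  /0 0.0.0.0: MATCH
Selected: next-hop 91.13.252.25 via eth1 (matched /22)


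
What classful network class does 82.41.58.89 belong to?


First octet: 82
Binary: 01010010
0xxxxxxx -> Class A (1-126)
Class A, default mask 255.0.0.0 (/8)


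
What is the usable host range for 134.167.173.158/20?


Network: 134.167.160.0
Broadcast: 134.167.175.255
First usable = network + 1
Last usable = broadcast - 1
Range: 134.167.160.1 to 134.167.175.254


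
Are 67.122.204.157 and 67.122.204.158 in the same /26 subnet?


Mask: 255.255.255.192
67.122.204.157 AND mask = 67.122.204.128
67.122.204.158 AND mask = 67.122.204.128
Yes, same subnet (67.122.204.128)


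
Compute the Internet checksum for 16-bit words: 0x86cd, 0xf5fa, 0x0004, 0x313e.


Sum all words (with carry folding):
+ 0x86cd = 0x86cd
+ 0xf5fa = 0x7cc8
+ 0x0004 = 0x7ccc
+ 0x313e = 0xae0a
One's complement: ~0xae0a
Checksum = 0x51f5


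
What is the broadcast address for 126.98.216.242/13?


Network: 126.96.0.0/13
Host bits = 19
Set all host bits to 1:
Broadcast: 126.103.255.255


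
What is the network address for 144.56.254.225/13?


IP:   10010000.00111000.11111110.11100001
Mask: 11111111.11111000.00000000.00000000
AND operation:
Net:  10010000.00111000.00000000.00000000
Network: 144.56.0.0/13


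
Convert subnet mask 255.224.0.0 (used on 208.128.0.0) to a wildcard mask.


Subnet mask: 255.224.0.0
Wildcard = 255.255.255.255 - subnet mask
255 - 255 = 0
255 - 224 = 31
255 - 0 = 255
255 - 0 = 255
Wildcard: 0.31.255.255


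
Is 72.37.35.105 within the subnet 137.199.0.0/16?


Subnet network: 137.199.0.0
Test IP AND mask: 72.37.0.0
No, 72.37.35.105 is not in 137.199.0.0/16


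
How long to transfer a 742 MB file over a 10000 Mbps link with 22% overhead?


Effective throughput = 10000 * (1 - 22/100) = 7800 Mbps
File size in Mb = 742 * 8 = 5936 Mb
Time = 5936 / 7800
Time = 0.761 seconds


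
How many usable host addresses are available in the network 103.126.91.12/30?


Host bits = 32 - 30 = 2
Total addresses = 2^2 = 4
Usable = total - 2 (network and broadcast)
Usable hosts: 2


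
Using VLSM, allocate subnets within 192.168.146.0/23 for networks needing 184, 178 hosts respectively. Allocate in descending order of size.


184 hosts -> /24 (254 usable): 192.168.146.0/24
178 hosts -> /24 (254 usable): 192.168.147.0/24
Allocation: 192.168.146.0/24 (184 hosts, 254 usable); 192.168.147.0/24 (178 hosts, 254 usable)


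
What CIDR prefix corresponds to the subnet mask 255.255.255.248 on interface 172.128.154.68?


Binary: 11111111.11111111.11111111.11111000
Count leading 1s
Prefix: /29


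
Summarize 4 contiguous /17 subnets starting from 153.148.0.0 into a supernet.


Original prefix: /17
Number of subnets: 4 = 2^2
New prefix = 17 - 2 = 15
Supernet: 153.148.0.0/15


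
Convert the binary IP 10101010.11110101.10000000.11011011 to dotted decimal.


10101010 = 170
11110101 = 245
10000000 = 128
11011011 = 219
IP: 170.245.128.219


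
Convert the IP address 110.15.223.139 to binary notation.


110 = 01101110
15 = 00001111
223 = 11011111
139 = 10001011
Binary: 01101110.00001111.11011111.10001011


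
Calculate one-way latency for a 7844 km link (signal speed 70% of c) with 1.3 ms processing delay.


Speed = 0.7 * 3e5 km/s = 210000 km/s
Propagation delay = 7844 / 210000 = 0.0374 s = 37.3524 ms
Processing delay = 1.3 ms
Total one-way latency = 38.6524 ms


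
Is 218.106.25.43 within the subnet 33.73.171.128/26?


Subnet network: 33.73.171.128
Test IP AND mask: 218.106.25.0
No, 218.106.25.43 is not in 33.73.171.128/26


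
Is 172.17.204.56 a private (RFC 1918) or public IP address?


RFC 1918 private ranges:
  10.0.0.0/8 (10.0.0.0 - 10.255.255.255)
  172.16.0.0/12 (172.16.0.0 - 172.31.255.255)
  192.168.0.0/16 (192.168.0.0 - 192.168.255.255)
Private (in 172.16.0.0/12)


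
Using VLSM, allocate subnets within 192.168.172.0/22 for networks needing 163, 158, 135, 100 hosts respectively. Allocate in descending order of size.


163 hosts -> /24 (254 usable): 192.168.172.0/24
158 hosts -> /24 (254 usable): 192.168.173.0/24
135 hosts -> /24 (254 usable): 192.168.174.0/24
100 hosts -> /25 (126 usable): 192.168.175.0/25
Allocation: 192.168.172.0/24 (163 hosts, 254 usable); 192.168.173.0/24 (158 hosts, 254 usable); 192.168.174.0/24 (135 hosts, 254 usable); 192.168.175.0/25 (100 hosts, 126 usable)


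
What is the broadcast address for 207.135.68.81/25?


Network: 207.135.68.0/25
Host bits = 7
Set all host bits to 1:
Broadcast: 207.135.68.127


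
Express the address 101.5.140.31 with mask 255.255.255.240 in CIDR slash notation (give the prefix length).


Binary: 11111111.11111111.11111111.11110000
Count leading 1s
Prefix: /28


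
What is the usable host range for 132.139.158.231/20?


Network: 132.139.144.0
Broadcast: 132.139.159.255
First usable = network + 1
Last usable = broadcast - 1
Range: 132.139.144.1 to 132.139.159.254


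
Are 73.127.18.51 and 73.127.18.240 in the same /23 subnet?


Mask: 255.255.254.0
73.127.18.51 AND mask = 73.127.18.0
73.127.18.240 AND mask = 73.127.18.0
Yes, same subnet (73.127.18.0)


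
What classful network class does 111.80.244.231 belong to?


First octet: 111
Binary: 01101111
0xxxxxxx -> Class A (1-126)
Class A, default mask 255.0.0.0 (/8)


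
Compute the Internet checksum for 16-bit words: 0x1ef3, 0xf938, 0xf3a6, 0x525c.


Sum all words (with carry folding):
+ 0x1ef3 = 0x1ef3
+ 0xf938 = 0x182c
+ 0xf3a6 = 0x0bd3
+ 0x525c = 0x5e2f
One's complement: ~0x5e2f
Checksum = 0xa1d0


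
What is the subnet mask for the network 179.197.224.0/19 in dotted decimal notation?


/19 means 19 network bits, 13 host bits
Binary: 11111111111111111110000000000000
Mask: 255.255.224.0


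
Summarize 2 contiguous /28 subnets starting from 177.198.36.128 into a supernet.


Original prefix: /28
Number of subnets: 2 = 2^1
New prefix = 28 - 1 = 27
Supernet: 177.198.36.128/27


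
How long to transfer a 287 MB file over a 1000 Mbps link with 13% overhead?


Effective throughput = 1000 * (1 - 13/100) = 870 Mbps
File size in Mb = 287 * 8 = 2296 Mb
Time = 2296 / 870
Time = 2.6391 seconds


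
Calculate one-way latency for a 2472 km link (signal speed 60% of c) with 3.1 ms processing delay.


Speed = 0.6 * 3e5 km/s = 180000 km/s
Propagation delay = 2472 / 180000 = 0.0137 s = 13.7333 ms
Processing delay = 3.1 ms
Total one-way latency = 16.8333 ms


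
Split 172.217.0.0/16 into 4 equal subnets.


New prefix = 16 + 2 = 18
Each subnet has 16384 addresses
  172.217.0.0/18
  172.217.64.0/18
  172.217.128.0/18
  172.217.192.0/18
Subnets: 172.217.0.0/18, 172.217.64.0/18, 172.217.128.0/18, 172.217.192.0/18


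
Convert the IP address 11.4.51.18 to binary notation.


11 = 00001011
4 = 00000100
51 = 00110011
18 = 00010010
Binary: 00001011.00000100.00110011.00010010


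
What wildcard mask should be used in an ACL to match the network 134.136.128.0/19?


Subnet mask: 255.255.224.0
Wildcard = 255.255.255.255 - subnet mask
255 - 255 = 0
255 - 255 = 0
255 - 224 = 31
255 - 0 = 255
Wildcard: 0.0.31.255


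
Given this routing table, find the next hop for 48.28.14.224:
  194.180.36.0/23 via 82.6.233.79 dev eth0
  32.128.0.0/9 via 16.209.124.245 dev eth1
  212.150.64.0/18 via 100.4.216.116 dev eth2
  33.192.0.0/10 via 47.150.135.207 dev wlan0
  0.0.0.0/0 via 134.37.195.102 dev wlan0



Longest prefix match for 48.28.14.224:
  /23 194.180.36.0: no
  /9 32.128.0.0: no
  /18 212.150.64.0: no
  /10 33.192.0.0: no
  /0 0.0.0.0: MATCH
Selected: next-hop 134.37.195.102 via wlan0 (matched /0)


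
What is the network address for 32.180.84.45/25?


IP:   00100000.10110100.01010100.00101101
Mask: 11111111.11111111.11111111.10000000
AND operation:
Net:  00100000.10110100.01010100.00000000
Network: 32.180.84.0/25


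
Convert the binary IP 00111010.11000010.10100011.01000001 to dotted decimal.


00111010 = 58
11000010 = 194
10100011 = 163
01000001 = 65
IP: 58.194.163.65


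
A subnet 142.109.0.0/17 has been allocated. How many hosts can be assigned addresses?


Host bits = 32 - 17 = 15
Total addresses = 2^15 = 32768
Usable = total - 2 (network and broadcast)
Usable hosts: 32766


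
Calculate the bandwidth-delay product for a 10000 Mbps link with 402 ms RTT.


BDP = bandwidth * RTT
= 10000 Mbps * 402 ms
= 10000 * 1e6 * 402 / 1000 bits
= 4020000000 bits
= 502500000 bytes
= 490722.6562 KB
BDP = 4020000000 bits (502500000 bytes)


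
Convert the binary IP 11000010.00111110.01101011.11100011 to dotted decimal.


11000010 = 194
00111110 = 62
01101011 = 107
11100011 = 227
IP: 194.62.107.227


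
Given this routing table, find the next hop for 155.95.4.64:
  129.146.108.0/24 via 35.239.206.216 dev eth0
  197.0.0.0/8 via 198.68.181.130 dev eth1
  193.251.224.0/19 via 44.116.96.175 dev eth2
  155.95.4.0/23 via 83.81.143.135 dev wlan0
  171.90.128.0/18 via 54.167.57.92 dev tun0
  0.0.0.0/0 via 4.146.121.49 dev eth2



Longest prefix match for 155.95.4.64:
  /24 129.146.108.0: no
  /8 197.0.0.0: no
  /19 193.251.224.0: no
  /23 155.95.4.0: MATCH
  /18 171.90.128.0: no
  /0 0.0.0.0: MATCH
Selected: next-hop 83.81.143.135 via wlan0 (matched /23)


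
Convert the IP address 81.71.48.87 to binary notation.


81 = 01010001
71 = 01000111
48 = 00110000
87 = 01010111
Binary: 01010001.01000111.00110000.01010111


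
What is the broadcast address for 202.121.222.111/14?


Network: 202.120.0.0/14
Host bits = 18
Set all host bits to 1:
Broadcast: 202.123.255.255
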